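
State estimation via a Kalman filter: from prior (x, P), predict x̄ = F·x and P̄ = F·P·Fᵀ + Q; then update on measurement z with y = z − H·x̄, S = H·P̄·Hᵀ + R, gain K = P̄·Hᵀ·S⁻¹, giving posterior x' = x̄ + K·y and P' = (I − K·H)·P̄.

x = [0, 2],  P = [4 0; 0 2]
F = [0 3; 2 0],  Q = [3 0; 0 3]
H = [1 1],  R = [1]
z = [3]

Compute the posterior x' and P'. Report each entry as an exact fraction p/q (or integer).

x' = [183/41, -57/41]
P' = [420/41 -399/41; -399/41 418/41]

x̄ = F·x = [6, 0]
P̄ = F·P·Fᵀ + Q = [21 0; 0 19]
y = z − H·x̄ = [-3]
S = H·P̄·Hᵀ + R = [41]
K = P̄·Hᵀ·S⁻¹ = [21/41; 19/41]
x' = x̄ + K·y = [183/41, -57/41]
P' = (I − K·H)·P̄ = [420/41 -399/41; -399/41 418/41]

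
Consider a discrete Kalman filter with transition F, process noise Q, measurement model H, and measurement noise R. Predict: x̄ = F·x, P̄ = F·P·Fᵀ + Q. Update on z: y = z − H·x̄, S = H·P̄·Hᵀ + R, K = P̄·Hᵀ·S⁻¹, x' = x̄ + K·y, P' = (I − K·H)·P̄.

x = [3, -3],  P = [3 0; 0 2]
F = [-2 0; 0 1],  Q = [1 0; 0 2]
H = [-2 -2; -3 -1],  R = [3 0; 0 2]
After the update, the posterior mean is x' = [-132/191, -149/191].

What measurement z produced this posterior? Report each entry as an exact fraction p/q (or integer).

x̄ = F·x = [-6, -3]
P̄ = F·P·Fᵀ + Q = [13 0; 0 4]
S = H·P̄·Hᵀ + R = [71 86; 86 123]
K = P̄·Hᵀ·S⁻¹ = [156/1337 -533/1337; -640/1337 404/1337]
x' − x̄ = [1014/191, 424/191] = K·y
y = (KᵀK)⁻¹·Kᵀ·(x' − x̄) = [-16, -18]
z = y + H·x̄ = [-16, -18] + [18, 21] = [2, 3]

z = [2, 3]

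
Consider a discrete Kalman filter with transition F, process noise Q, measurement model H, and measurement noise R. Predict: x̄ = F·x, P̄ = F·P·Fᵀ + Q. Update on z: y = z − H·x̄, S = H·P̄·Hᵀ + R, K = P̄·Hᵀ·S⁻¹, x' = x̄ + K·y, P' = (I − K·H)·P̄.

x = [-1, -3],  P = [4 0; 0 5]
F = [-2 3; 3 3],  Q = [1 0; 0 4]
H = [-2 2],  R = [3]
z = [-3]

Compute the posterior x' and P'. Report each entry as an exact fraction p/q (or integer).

x' = [-3535/423, -4180/423]
P' = [19502/423 19379/423; 19379/423 19571/423]

x̄ = F·x = [-7, -12]
P̄ = F·P·Fᵀ + Q = [62 21; 21 85]
y = z − H·x̄ = [7]
S = H·P̄·Hᵀ + R = [423]
K = P̄·Hᵀ·S⁻¹ = [-82/423; 128/423]
x' = x̄ + K·y = [-3535/423, -4180/423]
P' = (I − K·H)·P̄ = [19502/423 19379/423; 19379/423 19571/423]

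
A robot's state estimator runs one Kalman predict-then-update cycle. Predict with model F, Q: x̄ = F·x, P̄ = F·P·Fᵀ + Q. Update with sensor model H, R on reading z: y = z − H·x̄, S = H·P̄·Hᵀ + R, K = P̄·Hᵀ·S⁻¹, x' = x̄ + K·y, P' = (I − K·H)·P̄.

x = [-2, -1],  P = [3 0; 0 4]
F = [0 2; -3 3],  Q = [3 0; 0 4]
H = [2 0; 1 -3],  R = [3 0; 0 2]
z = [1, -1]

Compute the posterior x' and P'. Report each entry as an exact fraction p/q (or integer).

x̄ = F·x = [-2, 3]
P̄ = F·P·Fᵀ + Q = [19 24; 24 67]
y = z − H·x̄ = [5, 10]
S = H·P̄·Hᵀ + R = [79 -106; -106 480]
K = P̄·Hᵀ·S⁻¹ = [6311/13342 -159/26684; 2139/13342 -8895/26684]
x' = x̄ + K·y = [2038/6671, 3123/6671]
P' = (I − K·H)·P̄ = [18933/26684 6417/26684; 6417/26684 8069/26684]

x' = [2038/6671, 3123/6671]
P' = [18933/26684 6417/26684; 6417/26684 8069/26684]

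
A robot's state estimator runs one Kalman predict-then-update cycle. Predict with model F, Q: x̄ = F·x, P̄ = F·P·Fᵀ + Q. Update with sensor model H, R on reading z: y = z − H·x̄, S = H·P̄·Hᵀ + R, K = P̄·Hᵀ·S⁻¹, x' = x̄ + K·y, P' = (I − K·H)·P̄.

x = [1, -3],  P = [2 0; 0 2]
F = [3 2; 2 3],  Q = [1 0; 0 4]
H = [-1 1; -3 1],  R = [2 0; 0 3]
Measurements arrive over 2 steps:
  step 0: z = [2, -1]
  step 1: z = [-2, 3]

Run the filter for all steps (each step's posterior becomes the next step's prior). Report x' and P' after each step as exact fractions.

step 0: x' = [273/409, 533/409], P' = [444/409 750/409; 750/409 1698/409]
step 1: x' = [-1355219/632409, -757809/210803], P' = [713912/632409 400842/210803; 400842/210803 885210/210803]

step 0: x̄ = F·x = [-3, -7]
step 0: P̄ = F·P·Fᵀ + Q = [27 24; 24 30]
step 0: y = z − H·x̄ = [6, -3]
step 0: S = H·P̄·Hᵀ + R = [11 15; 15 132]
step 0: K = P̄·Hᵀ·S⁻¹ = [153/409 -194/409; 474/409 -184/409]
step 0: x' = x̄ + K·y = [273/409, 533/409]
step 0: P' = (I − K·H)·P̄ = [444/409 750/409; 750/409 1698/409]
step 1: x̄ = F·x = [1885/409, 2145/409]
step 1: P̄ = F·P·Fᵀ + Q = [20197/409 22602/409; 22602/409 27694/409]
step 1: y = z − H·x̄ = [-1078/409, 4737/409]
step 1: S = H·P̄·Hᵀ + R = [3505/409 -2123/409; -2123/409 75082/409]
step 1: K = P̄·Hᵀ·S⁻¹ = [244307/632409 -313070/632409; 242184/210803 -105772/210803]
step 1: x' = x̄ + K·y = [-1355219/632409, -757809/210803]
step 1: P' = (I − K·H)·P̄ = [713912/632409 400842/210803; 400842/210803 885210/210803]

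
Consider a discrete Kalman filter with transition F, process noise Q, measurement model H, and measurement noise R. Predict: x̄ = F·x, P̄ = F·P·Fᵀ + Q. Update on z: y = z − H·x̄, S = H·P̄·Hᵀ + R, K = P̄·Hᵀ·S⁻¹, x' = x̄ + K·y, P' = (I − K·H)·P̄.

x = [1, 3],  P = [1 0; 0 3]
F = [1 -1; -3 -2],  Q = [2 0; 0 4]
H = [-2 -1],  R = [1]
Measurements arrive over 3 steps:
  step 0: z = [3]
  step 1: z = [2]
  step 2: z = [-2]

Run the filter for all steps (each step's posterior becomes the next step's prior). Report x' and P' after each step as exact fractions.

step 0: x' = [13/31, -4], P' = [147/62 -9/2; -9/2 19/2]
step 1: x' = [-487/181, 5726/1629], P' = [1253/905 -428/181; -428/181 8003/1629]
step 2: x' = [-546769/603322, 2191287/603322], P' = [837851/603322 -1436559/603322; -1436559/603322 2990009/603322]

step 0: x̄ = F·x = [-2, -9]
step 0: P̄ = F·P·Fᵀ + Q = [6 3; 3 25]
step 0: y = z − H·x̄ = [-10]
step 0: S = H·P̄·Hᵀ + R = [62]
step 0: K = P̄·Hᵀ·S⁻¹ = [-15/62; -1/2]
step 0: x' = x̄ + K·y = [13/31, -4]
step 0: P' = (I − K·H)·P̄ = [147/62 -9/2; -9/2 19/2]
step 1: x̄ = F·x = [137/31, 209/31]
step 1: P̄ = F·P·Fᵀ + Q = [709/31 229/31; 229/31 579/62]
step 1: y = z − H·x̄ = [545/31]
step 1: S = H·P̄·Hᵀ + R = [8145/62]
step 1: K = P̄·Hᵀ·S⁻¹ = [-366/905; -299/1629]
step 1: x' = x̄ + K·y = [-487/181, 5726/1629]
step 1: P' = (I − K·H)·P̄ = [1253/905 -428/181; -428/181 8003/1629]
step 2: x̄ = F·x = [-10109/1629, 1697/1629]
step 2: P̄ = F·P·Fᵀ + Q = [106102/8145 26939/8145; 26939/8145 63013/8145]
step 2: y = z − H·x̄ = [-21779/1629]
step 2: S = H·P̄·Hᵀ + R = [603322/8145]
step 2: K = P̄·Hᵀ·S⁻¹ = [-239143/603322; -116891/603322]
step 2: x' = x̄ + K·y = [-546769/603322, 2191287/603322]
step 2: P' = (I − K·H)·P̄ = [837851/603322 -1436559/603322; -1436559/603322 2990009/603322]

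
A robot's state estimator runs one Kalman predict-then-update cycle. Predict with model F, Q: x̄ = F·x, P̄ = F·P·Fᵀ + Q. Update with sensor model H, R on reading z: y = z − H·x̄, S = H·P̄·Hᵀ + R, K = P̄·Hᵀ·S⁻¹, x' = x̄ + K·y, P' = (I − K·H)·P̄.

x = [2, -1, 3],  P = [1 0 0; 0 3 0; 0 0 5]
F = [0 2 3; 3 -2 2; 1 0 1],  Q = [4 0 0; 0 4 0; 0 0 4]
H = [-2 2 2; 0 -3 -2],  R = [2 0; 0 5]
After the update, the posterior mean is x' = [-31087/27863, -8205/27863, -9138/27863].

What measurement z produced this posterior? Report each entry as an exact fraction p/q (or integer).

x̄ = F·x = [7, 14, 5]
P̄ = F·P·Fᵀ + Q = [61 18 15; 18 45 13; 15 13 10]
S = H·P̄·Hᵀ + R = [306 -272; -272 606]
K = P̄·Hᵀ·S⁻¹ = [-14196/27863 -602/1639; 1172/27863 -809/3278; -1588/27863 -403/3278]
x' − x̄ = [-226128/27863, -398287/27863, -148453/27863] = K·y
y = (KᵀK)⁻¹·Kᵀ·(x' − x̄) = [-23, 54]
z = y + H·x̄ = [-23, 54] + [24, -52] = [1, 2]

z = [1, 2]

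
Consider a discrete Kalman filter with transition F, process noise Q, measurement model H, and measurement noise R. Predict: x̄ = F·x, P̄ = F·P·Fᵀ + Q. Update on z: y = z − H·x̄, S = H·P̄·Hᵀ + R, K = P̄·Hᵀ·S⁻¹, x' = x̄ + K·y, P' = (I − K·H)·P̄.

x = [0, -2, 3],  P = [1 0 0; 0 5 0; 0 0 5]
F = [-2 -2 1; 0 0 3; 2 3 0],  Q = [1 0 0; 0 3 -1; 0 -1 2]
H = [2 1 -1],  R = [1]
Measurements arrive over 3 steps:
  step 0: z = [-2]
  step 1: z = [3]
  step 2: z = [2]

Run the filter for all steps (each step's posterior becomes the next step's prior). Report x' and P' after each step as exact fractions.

step 0: x' = [-453/418, 1313/418, 606/209], P' = [659/418 -2341/418 -566/209; -2341/418 13823/418 4531/209; -566/209 4531/209 3459/209]
step 1: x' = [18794/115953, 751460/115953, 442856/115953], P' = [273008/115953 -1263397/115953 -757429/115953; -1263397/115953 7671494/115953 5209184/115953; -757429/115953 5209184/115953 3794249/115953]
step 2: x' = [65879062/56656667, -473163998/56656667, -451328598/56656667], P' = [140687353/56656667 -672413682/56656667 -411633553/56656667; -672413682/56656667 4150709475/56656667 2844263706/56656667; -411633553/56656667 2844263706/56656667 2074729755/56656667]

step 0: x̄ = F·x = [7, 9, -6]
step 0: P̄ = F·P·Fᵀ + Q = [30 15 -34; 15 48 -1; -34 -1 51]
step 0: y = z − H·x̄ = [-31]
step 0: S = H·P̄·Hᵀ + R = [418]
step 0: K = P̄·Hᵀ·S⁻¹ = [109/418; 79/418; -60/209]
step 0: x' = x̄ + K·y = [-453/418, 1313/418, 606/209]
step 0: P' = (I − K·H)·P̄ = [659/418 -2341/418 -566/209; -2341/418 13823/418 4531/209; -566/209 4531/209 3459/209]
step 1: x̄ = F·x = [-254/209, 1818/209, 3033/418]
step 1: P̄ = F·P·Fᵀ + Q = [7408/209 -13413/209 -18621/209; -13413/209 31758/209 37174/209; -18621/209 37174/209 99787/418]
step 1: y = z − H·x̄ = [1667/418]
step 1: S = H·P̄·Hᵀ + R = [115953/418]
step 1: K = P̄·Hᵀ·S⁻¹ = [40048/115953; -64484/115953; -99923/115953]
step 1: x' = x̄ + K·y = [18794/115953, 751460/115953, 442856/115953]
step 1: P' = (I − K·H)·P̄ = [273008/115953 -1263397/115953 -757429/115953; -1263397/115953 7671494/115953 5209184/115953; -757429/115953 5209184/115953 3794249/115953]
step 2: x̄ = F·x = [-365884/38651, 442856/38651, 2291968/115953]
step 2: P̄ = F·P·Fᵀ + Q = [2591338/38651 -5109261/38651 -6791444/38651; -5109261/38651 11498700/38651 14074043/38651; -6791444/38651 14074043/38651 55206620/115953]
step 2: y = z − H·x̄ = [3390610/115953]
step 2: S = H·P̄·Hᵀ + R = [56656667/115953]
step 2: K = P̄·Hᵀ·S⁻¹ = [20594577/56656667; -38381595/56656667; -53733155/56656667]
step 2: x' = x̄ + K·y = [65879062/56656667, -473163998/56656667, -451328598/56656667]
step 2: P' = (I − K·H)·P̄ = [140687353/56656667 -672413682/56656667 -411633553/56656667; -672413682/56656667 4150709475/56656667 2844263706/56656667; -411633553/56656667 2844263706/56656667 2074729755/56656667]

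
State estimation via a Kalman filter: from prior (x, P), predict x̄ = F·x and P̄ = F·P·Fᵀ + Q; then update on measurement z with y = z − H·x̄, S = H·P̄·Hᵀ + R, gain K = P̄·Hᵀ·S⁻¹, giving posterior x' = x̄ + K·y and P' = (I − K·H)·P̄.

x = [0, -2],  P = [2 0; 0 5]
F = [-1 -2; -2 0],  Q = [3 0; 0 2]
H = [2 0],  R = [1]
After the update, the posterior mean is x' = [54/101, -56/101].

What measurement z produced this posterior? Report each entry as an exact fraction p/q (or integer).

x̄ = F·x = [4, 0]
P̄ = F·P·Fᵀ + Q = [25 4; 4 10]
S = H·P̄·Hᵀ + R = [101]
K = P̄·Hᵀ·S⁻¹ = [50/101; 8/101]
x' − x̄ = [-350/101, -56/101] = K·y
y = (KᵀK)⁻¹·Kᵀ·(x' − x̄) = [-7]
z = y + H·x̄ = [-7] + [8] = [1]

z = [1]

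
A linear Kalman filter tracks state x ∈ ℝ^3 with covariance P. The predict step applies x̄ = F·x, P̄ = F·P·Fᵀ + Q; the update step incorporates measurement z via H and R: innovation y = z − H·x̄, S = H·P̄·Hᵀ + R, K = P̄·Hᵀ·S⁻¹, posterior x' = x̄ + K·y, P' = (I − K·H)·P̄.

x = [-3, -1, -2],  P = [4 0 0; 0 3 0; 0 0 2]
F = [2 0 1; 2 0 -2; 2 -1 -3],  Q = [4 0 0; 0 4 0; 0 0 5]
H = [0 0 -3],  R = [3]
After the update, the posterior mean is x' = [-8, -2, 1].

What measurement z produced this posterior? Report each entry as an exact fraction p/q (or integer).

x̄ = F·x = [-8, -2, 1]
P̄ = F·P·Fᵀ + Q = [22 12 10; 12 28 28; 10 28 42]
S = H·P̄·Hᵀ + R = [381]
K = P̄·Hᵀ·S⁻¹ = [-10/127; -28/127; -42/127]
x' − x̄ = [0, 0, 0] = K·y
y = (KᵀK)⁻¹·Kᵀ·(x' − x̄) = [0]
z = y + H·x̄ = [0] + [-3] = [-3]

z = [-3]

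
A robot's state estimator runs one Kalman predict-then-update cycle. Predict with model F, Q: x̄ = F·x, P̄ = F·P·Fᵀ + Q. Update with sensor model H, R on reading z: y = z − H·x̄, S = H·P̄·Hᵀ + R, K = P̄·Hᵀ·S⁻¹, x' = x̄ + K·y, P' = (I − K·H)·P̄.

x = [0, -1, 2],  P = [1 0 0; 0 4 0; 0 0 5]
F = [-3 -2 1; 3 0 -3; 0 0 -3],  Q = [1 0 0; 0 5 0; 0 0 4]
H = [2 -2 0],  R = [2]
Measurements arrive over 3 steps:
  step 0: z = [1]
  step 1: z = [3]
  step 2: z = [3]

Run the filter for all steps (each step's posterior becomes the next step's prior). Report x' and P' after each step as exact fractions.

step 0: x' = [63/277, -85/277, -522/277], P' = [2537/277 2482/277 2445/277; 2482/277 2565/277 2505/277; 2445/277 2505/277 6373/277]
step 1: x' = [24212/7413, 13186/7413, 10046/2471], P' = [11082391/214977 11025080/214977 7039804/71659; 11025080/214977 11075119/214977 7045616/71659; 7039804/71659 7045616/71659 14393023/71659]
step 2: x' = [-498852569/96419165, -641677183/96419165, -1363615674/96419165], P' = [43448387819/96419165 43424739508/96419165 86491371969/96419165; 43424739508/96419165 43449193291/96419165 86502550293/96419165; 86491371969/96419165 86502550293/96419165 173519073029/96419165]

step 0: x̄ = F·x = [4, -6, -6]
step 0: P̄ = F·P·Fᵀ + Q = [31 -24 -15; -24 59 45; -15 45 49]
step 0: y = z − H·x̄ = [-19]
step 0: S = H·P̄·Hᵀ + R = [554]
step 0: K = P̄·Hᵀ·S⁻¹ = [55/277; -83/277; -60/277]
step 0: x' = x̄ + K·y = [63/277, -85/277, -522/277]
step 0: P' = (I − K·H)·P̄ = [2537/277 2482/277 2445/277; 2482/277 2565/277 2505/277; 2445/277 2505/277 6373/277]
step 1: x̄ = F·x = [-541/277, 1755/277, 1566/277]
step 1: P̄ = F·P·Fᵀ + Q = [44837/277 -12474/277 17916/277; -12474/277 37565/277 35352/277; 17916/277 35352/277 58465/277]
step 1: y = z − H·x̄ = [5423/277]
step 1: S = H·P̄·Hᵀ + R = [429954/277]
step 1: K = P̄·Hᵀ·S⁻¹ = [57311/214977; -50039/214977; -5812/71659]
step 1: x' = x̄ + K·y = [24212/7413, 13186/7413, 10046/2471]
step 1: P' = (I − K·H)·P̄ = [11082391/214977 11025080/214977 7039804/71659; 11025080/214977 11075119/214977 7045616/71659; 7039804/71659 7045616/71659 14393023/71659]
step 2: x̄ = F·x = [-68870/7413, -5926/2471, -30138/2471]
step 2: P̄ = F·P·Fᵀ + Q = [3740453/7413 974998/2471 2153547/2471; 974998/2471 36426203/71659 66178971/71659; 2153547/2471 66178971/71659 129823843/71659]
step 2: y = z − H·x̄ = [124423/7413]
step 2: S = H·P̄·Hᵀ + R = [192838330/214977]
step 2: K = P̄·Hᵀ·S⁻¹ = [23648311/96419165; -24453783/96419165; -11178324/96419165]
step 2: x' = x̄ + K·y = [-498852569/96419165, -641677183/96419165, -1363615674/96419165]
step 2: P' = (I − K·H)·P̄ = [43448387819/96419165 43424739508/96419165 86491371969/96419165; 43424739508/96419165 43449193291/96419165 86502550293/96419165; 86491371969/96419165 86502550293/96419165 173519073029/96419165]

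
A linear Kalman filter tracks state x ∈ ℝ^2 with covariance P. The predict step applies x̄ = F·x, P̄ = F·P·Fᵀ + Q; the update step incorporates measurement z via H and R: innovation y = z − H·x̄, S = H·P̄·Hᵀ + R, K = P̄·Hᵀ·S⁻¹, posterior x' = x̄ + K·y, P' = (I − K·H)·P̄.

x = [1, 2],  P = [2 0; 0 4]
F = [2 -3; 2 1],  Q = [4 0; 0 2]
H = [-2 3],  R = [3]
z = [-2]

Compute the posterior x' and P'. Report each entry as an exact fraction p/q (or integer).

x' = [100/41, 376/369]
P' = [672/41 436/41; 436/41 2666/369]

x̄ = F·x = [-4, 4]
P̄ = F·P·Fᵀ + Q = [48 -4; -4 14]
y = z − H·x̄ = [-22]
S = H·P̄·Hᵀ + R = [369]
K = P̄·Hᵀ·S⁻¹ = [-12/41; 50/369]
x' = x̄ + K·y = [100/41, 376/369]
P' = (I − K·H)·P̄ = [672/41 436/41; 436/41 2666/369]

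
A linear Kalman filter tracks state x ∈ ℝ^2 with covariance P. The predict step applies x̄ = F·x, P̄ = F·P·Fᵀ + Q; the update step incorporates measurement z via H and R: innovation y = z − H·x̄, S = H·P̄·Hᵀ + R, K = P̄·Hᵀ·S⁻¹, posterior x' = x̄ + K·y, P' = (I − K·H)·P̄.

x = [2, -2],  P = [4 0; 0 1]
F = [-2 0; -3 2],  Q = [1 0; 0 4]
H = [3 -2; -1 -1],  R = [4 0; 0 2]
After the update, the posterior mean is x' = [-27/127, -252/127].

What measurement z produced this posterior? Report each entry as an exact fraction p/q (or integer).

x̄ = F·x = [-4, -10]
P̄ = F·P·Fᵀ + Q = [17 24; 24 44]
S = H·P̄·Hᵀ + R = [45 13; 13 111]
K = P̄·Hᵀ·S⁻¹ = [433/2413 -942/2413; -446/2413 -1426/2413]
x' − x̄ = [481/127, 1018/127] = K·y
y = (KᵀK)⁻¹·Kᵀ·(x' − x̄) = [-5, -12]
z = y + H·x̄ = [-5, -12] + [8, 14] = [3, 2]

z = [3, 2]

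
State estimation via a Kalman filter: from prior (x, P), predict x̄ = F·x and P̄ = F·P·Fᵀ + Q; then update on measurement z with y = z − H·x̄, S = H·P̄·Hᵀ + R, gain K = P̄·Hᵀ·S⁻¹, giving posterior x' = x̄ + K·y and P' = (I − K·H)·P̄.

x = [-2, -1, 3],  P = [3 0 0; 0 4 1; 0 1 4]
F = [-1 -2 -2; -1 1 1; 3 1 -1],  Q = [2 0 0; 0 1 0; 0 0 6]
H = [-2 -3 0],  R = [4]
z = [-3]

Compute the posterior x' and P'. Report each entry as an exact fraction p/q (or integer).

x̄ = F·x = [-2, 4, -10]
P̄ = F·P·Fᵀ + Q = [45 -17 -9; -17 14 -9; -9 -9 39]
y = z − H·x̄ = [5]
S = H·P̄·Hᵀ + R = [106]
K = P̄·Hᵀ·S⁻¹ = [-39/106; -4/53; 45/106]
x' = x̄ + K·y = [-407/106, 192/53, -835/106]
P' = (I − K·H)·P̄ = [3249/106 -1057/53 801/106; -1057/53 710/53 -297/53; 801/106 -297/53 2109/106]

x' = [-407/106, 192/53, -835/106]
P' = [3249/106 -1057/53 801/106; -1057/53 710/53 -297/53; 801/106 -297/53 2109/106]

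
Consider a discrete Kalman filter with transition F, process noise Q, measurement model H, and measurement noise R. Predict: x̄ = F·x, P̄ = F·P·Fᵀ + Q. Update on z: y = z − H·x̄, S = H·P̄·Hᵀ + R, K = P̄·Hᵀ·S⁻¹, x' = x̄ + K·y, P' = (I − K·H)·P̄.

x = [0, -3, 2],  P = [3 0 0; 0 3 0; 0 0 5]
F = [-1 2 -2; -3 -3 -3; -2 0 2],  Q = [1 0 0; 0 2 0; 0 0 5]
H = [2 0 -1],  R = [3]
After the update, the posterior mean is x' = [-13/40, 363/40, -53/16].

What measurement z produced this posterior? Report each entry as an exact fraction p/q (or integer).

x̄ = F·x = [-10, 3, 4]
P̄ = F·P·Fᵀ + Q = [36 21 -14; 21 101 -12; -14 -12 37]
S = H·P̄·Hᵀ + R = [240]
K = P̄·Hᵀ·S⁻¹ = [43/120; 9/40; -13/48]
x' − x̄ = [387/40, 243/40, -117/16] = K·y
y = (KᵀK)⁻¹·Kᵀ·(x' − x̄) = [27]
z = y + H·x̄ = [27] + [-24] = [3]

z = [3]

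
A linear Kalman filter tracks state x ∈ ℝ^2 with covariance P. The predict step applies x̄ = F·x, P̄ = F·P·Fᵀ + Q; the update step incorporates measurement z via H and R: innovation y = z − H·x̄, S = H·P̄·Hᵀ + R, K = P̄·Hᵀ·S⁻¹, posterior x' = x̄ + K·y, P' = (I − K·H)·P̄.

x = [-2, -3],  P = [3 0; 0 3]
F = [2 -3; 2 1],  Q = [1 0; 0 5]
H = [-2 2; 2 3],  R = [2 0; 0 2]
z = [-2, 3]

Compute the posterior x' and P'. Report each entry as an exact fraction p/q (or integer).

x' = [3128/2509, 339/2509]
P' = [10363/40144 -197/5018; -197/5018 398/2509]

x̄ = F·x = [5, -7]
P̄ = F·P·Fᵀ + Q = [40 3; 3 20]
y = z − H·x̄ = [22, 14]
S = H·P̄·Hᵀ + R = [218 -46; -46 378]
K = P̄·Hᵀ·S⁻¹ = [-11939/40144 7999/40144; 993/5018 997/5018]
x' = x̄ + K·y = [3128/2509, 339/2509]
P' = (I − K·H)·P̄ = [10363/40144 -197/5018; -197/5018 398/2509]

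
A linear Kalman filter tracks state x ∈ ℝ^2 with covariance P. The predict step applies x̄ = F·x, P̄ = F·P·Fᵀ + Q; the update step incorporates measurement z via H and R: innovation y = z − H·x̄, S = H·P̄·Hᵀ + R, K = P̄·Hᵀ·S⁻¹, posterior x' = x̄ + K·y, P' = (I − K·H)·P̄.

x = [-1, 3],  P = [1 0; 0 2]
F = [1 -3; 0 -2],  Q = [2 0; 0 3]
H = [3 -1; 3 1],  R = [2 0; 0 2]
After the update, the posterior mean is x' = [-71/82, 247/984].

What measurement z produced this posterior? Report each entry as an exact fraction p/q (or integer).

z = [-3, -2]

x̄ = F·x = [-10, -6]
P̄ = F·P·Fᵀ + Q = [21 12; 12 11]
S = H·P̄·Hᵀ + R = [130 178; 178 274]
K = P̄·Hᵀ·S⁻¹ = [13/82 7/41; -379/984 415/984]
x' − x̄ = [749/82, 6151/984] = K·y
y = (KᵀK)⁻¹·Kᵀ·(x' − x̄) = [21, 34]
z = y + H·x̄ = [21, 34] + [-24, -36] = [-3, -2]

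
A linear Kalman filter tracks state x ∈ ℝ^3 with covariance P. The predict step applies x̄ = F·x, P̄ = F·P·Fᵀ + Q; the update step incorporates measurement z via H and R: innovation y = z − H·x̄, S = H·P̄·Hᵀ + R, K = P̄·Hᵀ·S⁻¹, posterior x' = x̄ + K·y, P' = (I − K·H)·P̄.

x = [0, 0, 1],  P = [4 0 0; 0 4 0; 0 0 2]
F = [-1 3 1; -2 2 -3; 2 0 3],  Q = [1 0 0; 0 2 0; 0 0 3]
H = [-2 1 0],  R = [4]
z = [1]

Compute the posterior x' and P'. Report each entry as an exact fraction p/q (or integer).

x̄ = F·x = [1, -3, 3]
P̄ = F·P·Fᵀ + Q = [43 26 -2; 26 52 -34; -2 -34 37]
y = z − H·x̄ = [6]
S = H·P̄·Hᵀ + R = [124]
K = P̄·Hᵀ·S⁻¹ = [-15/31; 0; -15/62]
x' = x̄ + K·y = [-59/31, -3, 48/31]
P' = (I − K·H)·P̄ = [433/31 26 -512/31; 26 52 -34; -512/31 -34 922/31]

x' = [-59/31, -3, 48/31]
P' = [433/31 26 -512/31; 26 52 -34; -512/31 -34 922/31]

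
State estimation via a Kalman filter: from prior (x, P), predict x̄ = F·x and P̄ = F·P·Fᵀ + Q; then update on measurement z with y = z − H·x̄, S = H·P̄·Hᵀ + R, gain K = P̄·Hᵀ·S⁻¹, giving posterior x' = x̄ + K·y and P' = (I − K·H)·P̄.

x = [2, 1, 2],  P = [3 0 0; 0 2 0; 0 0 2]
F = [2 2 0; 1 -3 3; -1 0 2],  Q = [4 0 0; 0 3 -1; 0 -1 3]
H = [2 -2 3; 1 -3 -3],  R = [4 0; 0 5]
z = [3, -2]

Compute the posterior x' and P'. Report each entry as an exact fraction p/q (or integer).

x̄ = F·x = [6, 5, 2]
P̄ = F·P·Fᵀ + Q = [24 -6 -6; -6 42 8; -6 8 14]
y = z − H·x̄ = [-5, 13]
S = H·P̄·Hᵀ + R = [274 216; 216 749]
K = P̄·Hᵀ·S⁻¹ = [9249/79285 3684/79285; -10116/79285 -13596/79285; 13019/79285 -11376/79285]
x' = x̄ + K·y = [477357/79285, 270257/79285, -54413/79285]
P' = (I − K·H)·P̄ = [1293342/79285 764922/79285 -339948/79285; 764922/79285 480642/79285 -203008/79285; -339948/79285 -203008/79285 108652/79285]

x' = [477357/79285, 270257/79285, -54413/79285]
P' = [1293342/79285 764922/79285 -339948/79285; 764922/79285 480642/79285 -203008/79285; -339948/79285 -203008/79285 108652/79285]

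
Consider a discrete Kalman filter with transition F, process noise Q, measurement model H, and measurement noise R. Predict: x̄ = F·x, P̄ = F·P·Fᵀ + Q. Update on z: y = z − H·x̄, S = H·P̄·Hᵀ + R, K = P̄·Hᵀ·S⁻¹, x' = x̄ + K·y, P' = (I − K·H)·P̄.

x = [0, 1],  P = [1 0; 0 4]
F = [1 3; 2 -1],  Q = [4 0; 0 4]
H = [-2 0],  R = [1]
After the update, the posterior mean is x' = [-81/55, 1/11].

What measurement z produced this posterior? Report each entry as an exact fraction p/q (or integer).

x̄ = F·x = [3, -1]
P̄ = F·P·Fᵀ + Q = [41 -10; -10 12]
S = H·P̄·Hᵀ + R = [165]
K = P̄·Hᵀ·S⁻¹ = [-82/165; 4/33]
x' − x̄ = [-246/55, 12/11] = K·y
y = (KᵀK)⁻¹·Kᵀ·(x' − x̄) = [9]
z = y + H·x̄ = [9] + [-6] = [3]

z = [3]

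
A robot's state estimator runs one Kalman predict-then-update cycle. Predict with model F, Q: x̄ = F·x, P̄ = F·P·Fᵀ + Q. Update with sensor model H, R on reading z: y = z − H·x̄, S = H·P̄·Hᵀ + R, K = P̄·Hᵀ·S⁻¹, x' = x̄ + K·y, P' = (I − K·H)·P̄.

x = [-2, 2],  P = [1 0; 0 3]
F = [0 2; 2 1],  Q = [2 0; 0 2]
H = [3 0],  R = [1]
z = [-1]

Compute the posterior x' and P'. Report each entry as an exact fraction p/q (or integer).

x' = [-38/127, -488/127]
P' = [14/127 6/127; 6/127 819/127]

x̄ = F·x = [4, -2]
P̄ = F·P·Fᵀ + Q = [14 6; 6 9]
y = z − H·x̄ = [-13]
S = H·P̄·Hᵀ + R = [127]
K = P̄·Hᵀ·S⁻¹ = [42/127; 18/127]
x' = x̄ + K·y = [-38/127, -488/127]
P' = (I − K·H)·P̄ = [14/127 6/127; 6/127 819/127]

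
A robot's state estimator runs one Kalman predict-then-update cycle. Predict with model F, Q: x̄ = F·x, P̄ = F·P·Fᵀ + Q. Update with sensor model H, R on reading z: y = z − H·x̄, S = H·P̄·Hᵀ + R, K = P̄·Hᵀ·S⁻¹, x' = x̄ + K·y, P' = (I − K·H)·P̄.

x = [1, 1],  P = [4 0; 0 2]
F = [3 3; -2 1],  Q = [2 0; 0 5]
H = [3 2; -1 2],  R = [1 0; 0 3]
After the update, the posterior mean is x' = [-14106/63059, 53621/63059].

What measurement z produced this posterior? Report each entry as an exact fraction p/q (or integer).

z = [1, 2]

x̄ = F·x = [6, -1]
P̄ = F·P·Fᵀ + Q = [56 -18; -18 23]
S = H·P̄·Hᵀ + R = [381 -148; -148 223]
K = P̄·Hᵀ·S⁻¹ = [15820/63059 -15516/63059; 7688/63059 23200/63059]
x' − x̄ = [-392460/63059, 116680/63059] = K·y
y = (KᵀK)⁻¹·Kᵀ·(x' − x̄) = [-15, 10]
z = y + H·x̄ = [-15, 10] + [16, -8] = [1, 2]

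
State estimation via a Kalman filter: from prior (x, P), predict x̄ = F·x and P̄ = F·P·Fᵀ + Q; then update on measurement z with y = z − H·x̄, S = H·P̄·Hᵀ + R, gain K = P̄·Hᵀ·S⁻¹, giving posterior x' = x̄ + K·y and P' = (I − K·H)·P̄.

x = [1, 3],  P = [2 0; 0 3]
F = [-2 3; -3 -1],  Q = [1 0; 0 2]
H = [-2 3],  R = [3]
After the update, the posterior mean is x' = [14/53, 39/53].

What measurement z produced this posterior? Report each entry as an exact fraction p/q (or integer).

z = [2]

x̄ = F·x = [7, -6]
P̄ = F·P·Fᵀ + Q = [36 3; 3 23]
S = H·P̄·Hᵀ + R = [318]
K = P̄·Hᵀ·S⁻¹ = [-21/106; 21/106]
x' − x̄ = [-357/53, 357/53] = K·y
y = (KᵀK)⁻¹·Kᵀ·(x' − x̄) = [34]
z = y + H·x̄ = [34] + [-32] = [2]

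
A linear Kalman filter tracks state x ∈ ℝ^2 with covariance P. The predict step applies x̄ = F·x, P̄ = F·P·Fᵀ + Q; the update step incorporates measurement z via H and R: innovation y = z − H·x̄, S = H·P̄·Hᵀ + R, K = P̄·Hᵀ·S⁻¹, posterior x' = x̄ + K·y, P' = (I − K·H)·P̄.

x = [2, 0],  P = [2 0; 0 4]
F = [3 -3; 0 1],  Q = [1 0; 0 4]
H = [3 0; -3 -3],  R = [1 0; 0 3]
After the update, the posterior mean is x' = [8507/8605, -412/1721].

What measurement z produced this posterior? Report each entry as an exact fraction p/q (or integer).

z = [3, -2]

x̄ = F·x = [6, 0]
P̄ = F·P·Fᵀ + Q = [55 -12; -12 8]
S = H·P̄·Hᵀ + R = [496 -387; -387 354]
K = P̄·Hᵀ·S⁻¹ = [2829/8605 -43/8605; -540/1721 -532/1721]
x' − x̄ = [-43123/8605, -412/1721] = K·y
y = (KᵀK)⁻¹·Kᵀ·(x' − x̄) = [-15, 16]
z = y + H·x̄ = [-15, 16] + [18, -18] = [3, -2]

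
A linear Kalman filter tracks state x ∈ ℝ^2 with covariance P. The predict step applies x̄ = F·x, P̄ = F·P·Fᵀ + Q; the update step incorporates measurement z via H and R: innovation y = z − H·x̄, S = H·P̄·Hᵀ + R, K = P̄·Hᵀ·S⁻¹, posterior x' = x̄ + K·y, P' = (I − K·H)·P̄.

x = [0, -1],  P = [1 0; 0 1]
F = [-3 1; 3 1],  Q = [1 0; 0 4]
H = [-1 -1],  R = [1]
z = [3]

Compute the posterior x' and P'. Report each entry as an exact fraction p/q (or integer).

x' = [-13/10, -8/5]
P' = [101/10 -49/5; -49/5 52/5]

x̄ = F·x = [-1, -1]
P̄ = F·P·Fᵀ + Q = [11 -8; -8 14]
y = z − H·x̄ = [1]
S = H·P̄·Hᵀ + R = [10]
K = P̄·Hᵀ·S⁻¹ = [-3/10; -3/5]
x' = x̄ + K·y = [-13/10, -8/5]
P' = (I − K·H)·P̄ = [101/10 -49/5; -49/5 52/5]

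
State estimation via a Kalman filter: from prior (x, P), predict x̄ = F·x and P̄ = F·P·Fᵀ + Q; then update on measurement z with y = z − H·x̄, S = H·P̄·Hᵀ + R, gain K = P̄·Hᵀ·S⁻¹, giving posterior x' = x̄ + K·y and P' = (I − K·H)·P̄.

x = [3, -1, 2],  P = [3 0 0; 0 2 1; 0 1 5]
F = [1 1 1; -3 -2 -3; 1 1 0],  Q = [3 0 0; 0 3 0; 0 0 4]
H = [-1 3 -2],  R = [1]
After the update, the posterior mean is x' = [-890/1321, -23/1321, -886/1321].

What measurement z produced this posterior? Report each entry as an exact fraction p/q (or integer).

x̄ = F·x = [4, -13, 2]
P̄ = F·P·Fᵀ + Q = [15 -33 6; -33 95 -16; 6 -16 9]
S = H·P̄·Hᵀ + R = [1321]
K = P̄·Hᵀ·S⁻¹ = [-126/1321; 350/1321; -72/1321]
x' − x̄ = [-6174/1321, 17150/1321, -3528/1321] = K·y
y = (KᵀK)⁻¹·Kᵀ·(x' − x̄) = [49]
z = y + H·x̄ = [49] + [-47] = [2]

z = [2]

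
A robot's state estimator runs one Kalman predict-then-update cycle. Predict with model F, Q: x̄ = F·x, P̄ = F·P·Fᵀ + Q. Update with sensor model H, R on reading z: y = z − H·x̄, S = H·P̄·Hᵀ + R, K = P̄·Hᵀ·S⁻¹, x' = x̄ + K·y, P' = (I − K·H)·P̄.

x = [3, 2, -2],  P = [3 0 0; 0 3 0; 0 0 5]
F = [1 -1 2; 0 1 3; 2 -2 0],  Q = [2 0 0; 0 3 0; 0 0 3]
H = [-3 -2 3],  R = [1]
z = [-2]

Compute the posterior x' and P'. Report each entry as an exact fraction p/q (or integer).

x̄ = F·x = [-3, -4, 2]
P̄ = F·P·Fᵀ + Q = [28 27 12; 27 51 -6; 12 -6 27]
y = z − H·x̄ = [-25]
S = H·P̄·Hᵀ + R = [880]
K = P̄·Hᵀ·S⁻¹ = [-51/440; -201/880; 57/880]
x' = x̄ + K·y = [-9/88, 301/176, 67/176]
P' = (I − K·H)·P̄ = [3559/220 1629/440 8187/440; 1629/440 4479/880 6177/880; 8187/440 6177/880 20511/880]

x' = [-9/88, 301/176, 67/176]
P' = [3559/220 1629/440 8187/440; 1629/440 4479/880 6177/880; 8187/440 6177/880 20511/880]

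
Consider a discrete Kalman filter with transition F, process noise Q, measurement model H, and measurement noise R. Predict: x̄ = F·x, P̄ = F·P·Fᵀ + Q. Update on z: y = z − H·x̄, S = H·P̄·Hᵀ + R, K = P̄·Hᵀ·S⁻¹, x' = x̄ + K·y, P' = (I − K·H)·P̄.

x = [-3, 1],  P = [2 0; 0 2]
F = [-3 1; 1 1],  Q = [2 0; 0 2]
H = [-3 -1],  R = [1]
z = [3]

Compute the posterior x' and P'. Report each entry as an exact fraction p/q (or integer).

x' = [-112/181, -176/181]
P' = [138/181 -352/181; -352/181 1050/181]

x̄ = F·x = [10, -2]
P̄ = F·P·Fᵀ + Q = [22 -4; -4 6]
y = z − H·x̄ = [31]
S = H·P̄·Hᵀ + R = [181]
K = P̄·Hᵀ·S⁻¹ = [-62/181; 6/181]
x' = x̄ + K·y = [-112/181, -176/181]
P' = (I − K·H)·P̄ = [138/181 -352/181; -352/181 1050/181]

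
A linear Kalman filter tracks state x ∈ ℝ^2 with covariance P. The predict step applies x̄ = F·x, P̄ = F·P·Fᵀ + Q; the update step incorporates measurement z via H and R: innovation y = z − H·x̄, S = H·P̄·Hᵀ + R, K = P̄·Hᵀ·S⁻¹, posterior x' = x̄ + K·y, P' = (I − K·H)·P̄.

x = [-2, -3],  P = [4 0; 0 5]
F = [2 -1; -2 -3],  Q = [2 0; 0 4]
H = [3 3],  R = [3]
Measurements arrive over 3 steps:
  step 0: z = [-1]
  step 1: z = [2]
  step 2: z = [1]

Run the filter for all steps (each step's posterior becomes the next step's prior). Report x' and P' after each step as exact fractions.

step 0: x̄ = F·x = [-1, 13]
step 0: P̄ = F·P·Fᵀ + Q = [23 -1; -1 65]
step 0: y = z − H·x̄ = [-37]
step 0: S = H·P̄·Hᵀ + R = [777]
step 0: K = P̄·Hᵀ·S⁻¹ = [22/259; 64/259]
step 0: x' = x̄ + K·y = [-29/7, 27/7]
step 0: P' = (I − K·H)·P̄ = [4505/259 -4483/259; -4483/259 4547/259]
step 1: x̄ = F·x = [-85/7, -23/7]
step 1: P̄ = F·P·Fᵀ + Q = [41017/259 13553/259; 13553/259 6183/259]
step 1: y = z − H·x̄ = [338/7]
step 1: S = H·P̄·Hᵀ + R = [669531/259]
step 1: K = P̄·Hᵀ·S⁻¹ = [54570/223177; 19736/223177]
step 1: x' = x̄ + K·y = [-75055/223177, 219671/223177]
step 1: P' = (I − K·H)·P̄ = [850951/223177 -796381/223177; -796381/223177 816117/223177]
step 2: x̄ = F·x = [-369781/223177, -508903/223177]
step 2: P̄ = F·P·Fᵀ + Q = [7851799/223177 2230071/223177; 2230071/223177 2084993/223177]
step 2: y = z − H·x̄ = [2859229/223177]
step 2: S = H·P̄·Hᵀ + R = [130241937/223177]
step 2: K = P̄·Hᵀ·S⁻¹ = [10081870/43413979; 4315064/43413979]
step 2: x' = x̄ + K·y = [57231303/43413979, -43713053/43413979]
step 2: P' = (I − K·H)·P̄ = [161062873/43413979 -150981003/43413979; -150981003/43413979 155296067/43413979]

step 0: x' = [-29/7, 27/7], P' = [4505/259 -4483/259; -4483/259 4547/259]
step 1: x' = [-75055/223177, 219671/223177], P' = [850951/223177 -796381/223177; -796381/223177 816117/223177]
step 2: x' = [57231303/43413979, -43713053/43413979], P' = [161062873/43413979 -150981003/43413979; -150981003/43413979 155296067/43413979]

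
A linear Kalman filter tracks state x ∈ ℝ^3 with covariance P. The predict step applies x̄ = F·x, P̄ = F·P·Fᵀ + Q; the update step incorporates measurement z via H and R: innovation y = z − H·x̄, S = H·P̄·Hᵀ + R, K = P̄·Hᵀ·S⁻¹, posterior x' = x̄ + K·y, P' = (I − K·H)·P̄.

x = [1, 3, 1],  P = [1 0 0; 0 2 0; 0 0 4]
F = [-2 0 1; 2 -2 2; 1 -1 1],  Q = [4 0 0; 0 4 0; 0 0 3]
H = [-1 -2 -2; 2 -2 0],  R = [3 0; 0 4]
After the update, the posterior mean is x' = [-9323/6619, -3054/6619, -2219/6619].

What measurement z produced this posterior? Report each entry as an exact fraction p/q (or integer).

x̄ = F·x = [-1, -2, -1]
P̄ = F·P·Fᵀ + Q = [12 4 2; 4 32 14; 2 14 10]
S = H·P̄·Hᵀ + R = [319 144; 144 148]
K = P̄·Hᵀ·S⁻¹ = [-1464/6619 2140/6619; -1536/6619 -1010/6619; -986/6619 -114/6619]
x' − x̄ = [-2704/6619, 10184/6619, 4400/6619] = K·y
y = (KᵀK)⁻¹·Kᵀ·(x' − x̄) = [-4, -4]
z = y + H·x̄ = [-4, -4] + [7, 2] = [3, -2]

z = [3, -2]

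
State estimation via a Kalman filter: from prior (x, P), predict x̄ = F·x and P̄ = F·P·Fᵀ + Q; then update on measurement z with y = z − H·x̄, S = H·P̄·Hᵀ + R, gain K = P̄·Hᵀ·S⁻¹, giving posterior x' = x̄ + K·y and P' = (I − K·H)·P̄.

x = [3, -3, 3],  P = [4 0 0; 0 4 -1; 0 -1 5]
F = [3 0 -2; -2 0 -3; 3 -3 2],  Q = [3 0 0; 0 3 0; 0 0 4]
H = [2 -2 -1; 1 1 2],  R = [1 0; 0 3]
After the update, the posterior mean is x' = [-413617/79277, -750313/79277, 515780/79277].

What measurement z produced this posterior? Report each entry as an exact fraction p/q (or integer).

z = [2, -2]

x̄ = F·x = [3, -15, 24]
P̄ = F·P·Fᵀ + Q = [59 6 10; 6 64 -63; 10 -63 108]
S = H·P̄·Hᵀ + R = [261 119; 119 358]
K = P̄·Hᵀ·S⁻¹ = [24253/79277 10761/79277; -12310/79277 -8309/79277; -5793/79277 38021/79277]
x' − x̄ = [-651448/79277, 438842/79277, -1386868/79277] = K·y
y = (KᵀK)⁻¹·Kᵀ·(x' − x̄) = [-10, -38]
z = y + H·x̄ = [-10, -38] + [12, 36] = [2, -2]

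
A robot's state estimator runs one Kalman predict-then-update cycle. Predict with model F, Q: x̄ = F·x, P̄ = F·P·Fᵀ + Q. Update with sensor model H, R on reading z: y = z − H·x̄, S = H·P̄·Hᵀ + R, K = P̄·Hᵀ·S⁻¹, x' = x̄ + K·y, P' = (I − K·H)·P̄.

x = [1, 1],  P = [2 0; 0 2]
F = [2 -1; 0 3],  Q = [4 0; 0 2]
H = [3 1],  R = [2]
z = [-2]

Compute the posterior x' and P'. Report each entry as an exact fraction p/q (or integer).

x' = [-11/7, 20/7]
P' = [17/7 -93/14; -93/14 559/28]

x̄ = F·x = [1, 3]
P̄ = F·P·Fᵀ + Q = [14 -6; -6 20]
y = z − H·x̄ = [-8]
S = H·P̄·Hᵀ + R = [112]
K = P̄·Hᵀ·S⁻¹ = [9/28; 1/56]
x' = x̄ + K·y = [-11/7, 20/7]
P' = (I − K·H)·P̄ = [17/7 -93/14; -93/14 559/28]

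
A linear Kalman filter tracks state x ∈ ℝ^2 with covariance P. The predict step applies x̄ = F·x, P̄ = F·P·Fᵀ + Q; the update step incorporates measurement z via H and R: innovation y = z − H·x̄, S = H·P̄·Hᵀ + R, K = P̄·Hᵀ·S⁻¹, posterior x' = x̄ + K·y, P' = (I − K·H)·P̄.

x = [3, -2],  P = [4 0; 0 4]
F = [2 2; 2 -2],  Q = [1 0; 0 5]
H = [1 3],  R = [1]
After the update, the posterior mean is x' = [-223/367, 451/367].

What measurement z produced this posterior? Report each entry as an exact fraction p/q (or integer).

z = [3]

x̄ = F·x = [2, 10]
P̄ = F·P·Fᵀ + Q = [33 0; 0 37]
S = H·P̄·Hᵀ + R = [367]
K = P̄·Hᵀ·S⁻¹ = [33/367; 111/367]
x' − x̄ = [-957/367, -3219/367] = K·y
y = (KᵀK)⁻¹·Kᵀ·(x' − x̄) = [-29]
z = y + H·x̄ = [-29] + [32] = [3]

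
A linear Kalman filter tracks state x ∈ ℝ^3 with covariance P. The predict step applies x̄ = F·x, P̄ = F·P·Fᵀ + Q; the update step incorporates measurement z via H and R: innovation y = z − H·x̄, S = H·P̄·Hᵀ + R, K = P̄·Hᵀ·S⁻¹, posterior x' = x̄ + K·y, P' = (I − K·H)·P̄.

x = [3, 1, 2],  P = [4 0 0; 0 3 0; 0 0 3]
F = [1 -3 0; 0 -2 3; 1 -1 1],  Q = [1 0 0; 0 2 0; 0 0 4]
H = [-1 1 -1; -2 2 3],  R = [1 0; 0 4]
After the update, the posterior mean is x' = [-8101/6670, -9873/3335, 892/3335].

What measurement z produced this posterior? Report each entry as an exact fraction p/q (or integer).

z = [-2, -3]

x̄ = F·x = [0, 4, 4]
P̄ = F·P·Fᵀ + Q = [32 18 13; 18 41 15; 13 15 14]
S = H·P̄·Hᵀ + R = [48 34; 34 302]
K = P̄·Hᵀ·S⁻¹ = [-2132/3335 723/6670; -339/6670 1024/3335; -1297/3335 654/3335]
x' − x̄ = [-8101/6670, -23213/3335, -12448/3335] = K·y
y = (KᵀK)⁻¹·Kᵀ·(x' − x̄) = [-2, -23]
z = y + H·x̄ = [-2, -23] + [0, 20] = [-2, -3]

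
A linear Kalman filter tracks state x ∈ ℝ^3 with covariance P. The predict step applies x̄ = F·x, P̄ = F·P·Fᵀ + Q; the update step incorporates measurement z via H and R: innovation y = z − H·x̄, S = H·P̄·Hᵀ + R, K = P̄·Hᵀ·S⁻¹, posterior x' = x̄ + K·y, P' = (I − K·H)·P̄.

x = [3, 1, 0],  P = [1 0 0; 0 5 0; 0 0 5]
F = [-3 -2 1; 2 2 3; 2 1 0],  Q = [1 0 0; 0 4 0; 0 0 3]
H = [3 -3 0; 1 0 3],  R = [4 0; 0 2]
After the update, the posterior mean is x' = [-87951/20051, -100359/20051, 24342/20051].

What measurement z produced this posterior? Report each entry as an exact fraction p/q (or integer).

x̄ = F·x = [-11, 8, 7]
P̄ = F·P·Fᵀ + Q = [35 -11 -16; -11 73 14; -16 14 12]
S = H·P̄·Hᵀ + R = [1174 -132; -132 49]
K = P̄·Hᵀ·S⁻¹ = [2523/20051 1477/20051; -4128/20051 1565/20051; -885/20051 5800/20051]
x' − x̄ = [132610/20051, -260767/20051, -116015/20051] = K·y
y = (KᵀK)⁻¹·Kᵀ·(x' − x̄) = [59, -11]
z = y + H·x̄ = [59, -11] + [-57, 10] = [2, -1]

z = [2, -1]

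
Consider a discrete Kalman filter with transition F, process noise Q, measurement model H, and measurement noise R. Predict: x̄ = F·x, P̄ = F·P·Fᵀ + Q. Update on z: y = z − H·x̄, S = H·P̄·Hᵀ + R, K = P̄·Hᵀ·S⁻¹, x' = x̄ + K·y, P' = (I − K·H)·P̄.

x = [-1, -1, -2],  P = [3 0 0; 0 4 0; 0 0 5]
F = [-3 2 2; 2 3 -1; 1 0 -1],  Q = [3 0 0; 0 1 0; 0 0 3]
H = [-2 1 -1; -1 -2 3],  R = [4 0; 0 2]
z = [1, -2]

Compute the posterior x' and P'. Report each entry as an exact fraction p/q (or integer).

x̄ = F·x = [-3, -3, 1]
P̄ = F·P·Fᵀ + Q = [66 -4 -19; -4 54 11; -19 11 11]
y = z − H·x̄ = [-1, -14]
S = H·P̄·Hᵀ + R = [251 129; 129 349]
K = P̄·Hᵀ·S⁻¹ = [-12999/35479 -6886/35479; 13479/35479 -12200/35479; 4696/35479 1314/35479]
x' = x̄ + K·y = [2966/35479, 50884/35479, 12387/35479]
P' = (I − K·H)·P̄ = [28841/35479 32127/35479 26441/35479; 32127/35479 362237/35479 244067/35479; 26441/35479 244067/35479 172401/35479]

x' = [2966/35479, 50884/35479, 12387/35479]
P' = [28841/35479 32127/35479 26441/35479; 32127/35479 362237/35479 244067/35479; 26441/35479 244067/35479 172401/35479]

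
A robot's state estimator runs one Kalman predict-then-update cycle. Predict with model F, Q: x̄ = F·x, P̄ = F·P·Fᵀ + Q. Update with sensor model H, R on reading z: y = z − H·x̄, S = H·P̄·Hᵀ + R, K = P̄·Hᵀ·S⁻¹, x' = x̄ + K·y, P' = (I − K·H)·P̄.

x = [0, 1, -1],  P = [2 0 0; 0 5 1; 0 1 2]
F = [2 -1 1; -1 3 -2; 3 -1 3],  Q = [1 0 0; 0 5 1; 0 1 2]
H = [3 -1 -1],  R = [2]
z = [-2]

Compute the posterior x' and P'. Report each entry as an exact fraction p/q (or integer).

x' = [-25/33, 28/11, -91/33]
P' = [629/165 117/55 1454/165; 117/55 453/55 -48/55; 1454/165 -48/55 4424/165]

x̄ = F·x = [-2, 5, -4]
P̄ = F·P·Fᵀ + Q = [14 -18 19; -18 48 -21; 19 -21 37]
y = z − H·x̄ = [5]
S = H·P̄·Hᵀ + R = [165]
K = P̄·Hᵀ·S⁻¹ = [41/165; -27/55; 41/165]
x' = x̄ + K·y = [-25/33, 28/11, -91/33]
P' = (I − K·H)·P̄ = [629/165 117/55 1454/165; 117/55 453/55 -48/55; 1454/165 -48/55 4424/165]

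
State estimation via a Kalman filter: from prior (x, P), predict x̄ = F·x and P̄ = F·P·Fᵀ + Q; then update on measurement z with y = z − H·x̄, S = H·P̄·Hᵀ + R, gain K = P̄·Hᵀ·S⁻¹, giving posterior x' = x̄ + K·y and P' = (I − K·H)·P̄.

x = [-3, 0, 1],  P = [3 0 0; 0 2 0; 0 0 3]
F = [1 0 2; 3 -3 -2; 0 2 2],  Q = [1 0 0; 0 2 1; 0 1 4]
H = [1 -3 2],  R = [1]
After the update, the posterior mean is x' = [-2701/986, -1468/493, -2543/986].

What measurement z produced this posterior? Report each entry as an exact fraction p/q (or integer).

z = [1]

x̄ = F·x = [-1, -11, 2]
P̄ = F·P·Fᵀ + Q = [16 -3 12; -3 59 -23; 12 -23 24]
S = H·P̄·Hᵀ + R = [986]
K = P̄·Hᵀ·S⁻¹ = [49/986; -113/493; 129/986]
x' − x̄ = [-1715/986, 3955/493, -4515/986] = K·y
y = (KᵀK)⁻¹·Kᵀ·(x' − x̄) = [-35]
z = y + H·x̄ = [-35] + [36] = [1]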